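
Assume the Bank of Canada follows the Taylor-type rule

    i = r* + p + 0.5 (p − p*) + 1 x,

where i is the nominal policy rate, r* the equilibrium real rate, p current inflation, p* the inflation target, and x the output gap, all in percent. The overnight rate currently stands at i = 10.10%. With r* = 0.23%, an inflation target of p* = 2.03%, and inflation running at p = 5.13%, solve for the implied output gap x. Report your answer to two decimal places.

3.19%

1 x = 10.10 − 0.23 − 5.13 − 0.5 × (5.13 − 2.03) = 3.19
x = 3.19 / 1 = 3.19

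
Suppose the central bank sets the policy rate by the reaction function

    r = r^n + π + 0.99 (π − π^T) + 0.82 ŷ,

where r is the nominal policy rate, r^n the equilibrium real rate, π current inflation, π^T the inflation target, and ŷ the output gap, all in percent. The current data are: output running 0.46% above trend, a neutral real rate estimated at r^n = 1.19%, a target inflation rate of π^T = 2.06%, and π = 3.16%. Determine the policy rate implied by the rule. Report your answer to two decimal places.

5.82%

Output 0.46% above potential → ŷ = 0.46.
r = 1.19 + 3.16 + 0.99 × (3.16 − 2.06) + 0.82 × 0.46
   = 1.19 + 3.16 + 1.089 + 0.3772 = 5.82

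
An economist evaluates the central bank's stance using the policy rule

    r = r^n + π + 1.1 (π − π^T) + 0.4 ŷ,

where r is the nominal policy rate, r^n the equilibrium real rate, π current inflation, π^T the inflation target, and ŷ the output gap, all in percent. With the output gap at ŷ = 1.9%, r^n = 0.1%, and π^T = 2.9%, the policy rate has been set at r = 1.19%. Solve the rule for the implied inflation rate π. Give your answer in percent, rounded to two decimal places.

Collecting π: r = r^n + (1 + 1.1) π − 1.1 π^T + 0.4 ŷ
2.1 π = 1.19 − 0.1 + 1.1 × 2.9 − 0.4 × 1.9 = 3.52
π = 3.52 / 2.1 = 1.68

1.68%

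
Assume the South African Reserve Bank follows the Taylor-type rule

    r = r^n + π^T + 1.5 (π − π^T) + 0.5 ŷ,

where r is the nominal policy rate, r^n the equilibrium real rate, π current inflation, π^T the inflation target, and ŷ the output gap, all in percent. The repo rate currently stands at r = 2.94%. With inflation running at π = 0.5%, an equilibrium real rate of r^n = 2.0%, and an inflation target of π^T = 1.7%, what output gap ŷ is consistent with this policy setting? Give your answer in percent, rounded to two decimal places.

0.5 ŷ = 2.94 − 2.0 − 1.7 − 1.5 × (0.5 − 1.7) = 1.04
ŷ = 1.04 / 0.5 = 2.08

2.08%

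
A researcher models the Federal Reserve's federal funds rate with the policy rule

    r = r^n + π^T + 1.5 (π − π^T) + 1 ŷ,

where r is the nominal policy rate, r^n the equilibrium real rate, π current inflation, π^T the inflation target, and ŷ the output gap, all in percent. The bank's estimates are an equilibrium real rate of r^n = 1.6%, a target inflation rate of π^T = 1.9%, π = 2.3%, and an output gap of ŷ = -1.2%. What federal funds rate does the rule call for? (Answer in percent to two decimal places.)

2.90%

r = 1.6 + 1.9 + 1.5 × (2.3 − 1.9) + 1 × (-1.2)
   = 1.6 + 1.9 + 0.6 − 1.2 = 2.90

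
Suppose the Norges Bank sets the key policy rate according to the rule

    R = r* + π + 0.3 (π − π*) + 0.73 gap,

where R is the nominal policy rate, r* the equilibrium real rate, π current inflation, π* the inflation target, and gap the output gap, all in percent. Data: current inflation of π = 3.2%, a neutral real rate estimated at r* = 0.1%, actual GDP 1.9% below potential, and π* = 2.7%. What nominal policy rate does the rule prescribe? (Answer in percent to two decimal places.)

Output 1.9% below potential → gap = -1.9.
R = 0.1 + 3.2 + 0.3 × (3.2 − 2.7) + 0.73 × (-1.9)
   = 0.1 + 3.2 + 0.15 − 1.387 = 2.06

2.06%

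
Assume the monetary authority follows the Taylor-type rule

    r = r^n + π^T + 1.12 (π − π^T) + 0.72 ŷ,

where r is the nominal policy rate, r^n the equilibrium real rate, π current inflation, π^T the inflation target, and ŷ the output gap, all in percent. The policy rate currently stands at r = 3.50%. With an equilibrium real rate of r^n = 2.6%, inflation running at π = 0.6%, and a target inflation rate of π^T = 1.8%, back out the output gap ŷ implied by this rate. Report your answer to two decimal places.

0.72 ŷ = 3.50 − 2.6 − 1.8 − 1.12 × (0.6 − 1.8) = 0.444
ŷ = 0.444 / 0.72 = 0.62

0.62%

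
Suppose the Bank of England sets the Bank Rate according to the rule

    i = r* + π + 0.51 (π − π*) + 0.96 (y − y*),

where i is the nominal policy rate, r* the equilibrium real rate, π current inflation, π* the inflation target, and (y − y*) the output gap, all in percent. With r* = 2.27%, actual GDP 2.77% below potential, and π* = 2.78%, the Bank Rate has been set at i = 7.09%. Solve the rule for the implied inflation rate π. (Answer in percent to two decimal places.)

Output 2.77% below potential → (y − y*) = -2.77.
Collecting π: i = r* + (1 + 0.51) π − 0.51 π* + 0.96 (y − y*)
1.51 π = 7.09 − 2.27 + 0.51 × 2.78 − 0.96 × (-2.77) = 8.897
π = 8.897 / 1.51 = 5.89

5.89%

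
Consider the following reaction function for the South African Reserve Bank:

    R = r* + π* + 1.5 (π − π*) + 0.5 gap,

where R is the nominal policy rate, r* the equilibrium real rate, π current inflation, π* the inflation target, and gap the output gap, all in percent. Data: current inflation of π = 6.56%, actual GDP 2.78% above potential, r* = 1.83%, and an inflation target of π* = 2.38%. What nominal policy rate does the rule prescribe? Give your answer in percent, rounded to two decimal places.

Output 2.78% above potential → gap = 2.78.
R = 1.83 + 2.38 + 1.5 × (6.56 − 2.38) + 0.5 × 2.78
   = 1.83 + 2.38 + 6.27 + 1.39 = 11.87

11.87%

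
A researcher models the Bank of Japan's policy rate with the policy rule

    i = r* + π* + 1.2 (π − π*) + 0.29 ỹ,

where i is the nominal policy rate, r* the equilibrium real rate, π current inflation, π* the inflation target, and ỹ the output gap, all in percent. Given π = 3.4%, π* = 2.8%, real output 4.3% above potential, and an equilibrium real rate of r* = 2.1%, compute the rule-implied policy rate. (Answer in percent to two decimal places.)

Output 4.3% above potential → ỹ = 4.3.
i = 2.1 + 2.8 + 1.2 × (3.4 − 2.8) + 0.29 × 4.3
   = 2.1 + 2.8 + 0.72 + 1.247 = 6.87

6.87%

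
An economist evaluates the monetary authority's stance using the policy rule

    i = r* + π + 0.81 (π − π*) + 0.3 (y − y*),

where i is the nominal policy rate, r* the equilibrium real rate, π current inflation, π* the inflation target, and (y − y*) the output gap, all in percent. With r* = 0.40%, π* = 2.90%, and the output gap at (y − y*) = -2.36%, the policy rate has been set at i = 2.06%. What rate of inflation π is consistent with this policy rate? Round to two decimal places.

2.61%

Collecting π: i = r* + (1 + 0.81) π − 0.81 π* + 0.3 (y − y*)
1.81 π = 2.06 − 0.40 + 0.81 × 2.90 − 0.3 × (-2.36) = 4.717
π = 4.717 / 1.81 = 2.61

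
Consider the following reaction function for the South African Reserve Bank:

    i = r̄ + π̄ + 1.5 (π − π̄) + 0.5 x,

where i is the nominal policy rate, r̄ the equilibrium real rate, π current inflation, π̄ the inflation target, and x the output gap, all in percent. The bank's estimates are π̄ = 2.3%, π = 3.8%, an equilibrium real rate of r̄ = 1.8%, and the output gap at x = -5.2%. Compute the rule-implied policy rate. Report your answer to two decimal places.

i = 1.8 + 2.3 + 1.5 × (3.8 − 2.3) + 0.5 × (-5.2)
   = 1.8 + 2.3 + 2.25 − 2.6 = 3.75

3.75%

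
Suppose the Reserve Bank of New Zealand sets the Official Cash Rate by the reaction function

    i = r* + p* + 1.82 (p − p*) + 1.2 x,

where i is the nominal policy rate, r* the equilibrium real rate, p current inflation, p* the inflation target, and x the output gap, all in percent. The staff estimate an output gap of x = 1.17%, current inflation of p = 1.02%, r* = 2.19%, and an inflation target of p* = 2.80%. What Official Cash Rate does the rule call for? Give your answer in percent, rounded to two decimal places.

i = 2.19 + 2.80 + 1.82 × (1.02 − 2.80) + 1.2 × 1.17
   = 2.19 + 2.8 − 3.2396 + 1.404 = 3.15

3.15%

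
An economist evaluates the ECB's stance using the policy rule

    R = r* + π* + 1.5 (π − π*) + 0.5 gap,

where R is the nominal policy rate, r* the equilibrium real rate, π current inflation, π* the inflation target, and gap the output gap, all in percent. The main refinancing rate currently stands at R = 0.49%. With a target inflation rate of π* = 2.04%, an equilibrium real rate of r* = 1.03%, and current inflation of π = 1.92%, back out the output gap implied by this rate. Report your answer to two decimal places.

0.5 gap = 0.49 − 1.03 − 2.04 − 1.5 × (1.92 − 2.04) = -2.4
gap = -2.4 / 0.5 = -4.80

-4.80%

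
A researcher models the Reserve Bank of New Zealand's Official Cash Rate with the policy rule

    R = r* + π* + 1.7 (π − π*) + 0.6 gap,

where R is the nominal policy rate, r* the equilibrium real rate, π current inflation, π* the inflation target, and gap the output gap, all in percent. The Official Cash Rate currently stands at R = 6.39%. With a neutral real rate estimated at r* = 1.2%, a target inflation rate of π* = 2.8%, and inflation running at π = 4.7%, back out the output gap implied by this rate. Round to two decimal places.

0.6 gap = 6.39 − 1.2 − 2.8 − 1.7 × (4.7 − 2.8) = -0.84
gap = -0.84 / 0.6 = -1.40

-1.40%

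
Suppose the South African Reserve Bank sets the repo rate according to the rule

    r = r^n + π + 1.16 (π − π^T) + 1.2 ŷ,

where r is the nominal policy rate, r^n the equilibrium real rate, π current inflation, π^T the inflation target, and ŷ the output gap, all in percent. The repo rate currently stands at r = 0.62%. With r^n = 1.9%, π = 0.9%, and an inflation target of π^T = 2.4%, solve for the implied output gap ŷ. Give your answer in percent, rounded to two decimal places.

1.2 ŷ = 0.62 − 1.9 − 0.9 − 1.16 × (0.9 − 2.4) = -0.44
ŷ = -0.44 / 1.2 = -0.37

-0.37%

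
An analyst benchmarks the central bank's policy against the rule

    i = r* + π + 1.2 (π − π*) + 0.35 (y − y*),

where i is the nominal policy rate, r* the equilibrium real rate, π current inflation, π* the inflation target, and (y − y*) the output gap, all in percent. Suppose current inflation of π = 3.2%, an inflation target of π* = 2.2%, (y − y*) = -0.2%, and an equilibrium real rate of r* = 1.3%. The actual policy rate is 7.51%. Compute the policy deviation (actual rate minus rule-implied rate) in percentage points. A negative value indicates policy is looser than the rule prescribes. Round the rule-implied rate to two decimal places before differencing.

i = 1.3 + 3.2 + 1.2 × (3.2 − 2.2) + 0.35 × (-0.2)
   = 1.3 + 3.2 + 1.2 − 0.07 = 5.63
Deviation = 7.51 − 5.63 = 1.88 pp.

1.88 pp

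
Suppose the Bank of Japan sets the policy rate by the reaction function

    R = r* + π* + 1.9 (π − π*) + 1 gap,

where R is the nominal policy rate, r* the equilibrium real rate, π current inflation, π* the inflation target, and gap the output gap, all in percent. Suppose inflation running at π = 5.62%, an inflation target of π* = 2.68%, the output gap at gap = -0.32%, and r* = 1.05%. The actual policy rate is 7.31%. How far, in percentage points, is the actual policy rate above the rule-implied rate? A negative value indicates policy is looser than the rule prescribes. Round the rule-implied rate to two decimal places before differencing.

-1.69 pp

R = 1.05 + 2.68 + 1.9 × (5.62 − 2.68) + 1 × (-0.32)
   = 1.05 + 2.68 + 5.586 − 0.32 = 9.00
Deviation = 7.31 − 9.00 = -1.69 pp.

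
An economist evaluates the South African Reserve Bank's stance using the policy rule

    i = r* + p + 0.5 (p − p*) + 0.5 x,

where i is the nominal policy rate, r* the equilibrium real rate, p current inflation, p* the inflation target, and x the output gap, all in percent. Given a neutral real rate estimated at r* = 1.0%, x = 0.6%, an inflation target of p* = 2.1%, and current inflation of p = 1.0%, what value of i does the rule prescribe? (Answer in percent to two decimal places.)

1.75%

i = 1.0 + 1.0 + 0.5 × (1.0 − 2.1) + 0.5 × 0.6
   = 1.0 + 1 − 0.55 + 0.3 = 1.75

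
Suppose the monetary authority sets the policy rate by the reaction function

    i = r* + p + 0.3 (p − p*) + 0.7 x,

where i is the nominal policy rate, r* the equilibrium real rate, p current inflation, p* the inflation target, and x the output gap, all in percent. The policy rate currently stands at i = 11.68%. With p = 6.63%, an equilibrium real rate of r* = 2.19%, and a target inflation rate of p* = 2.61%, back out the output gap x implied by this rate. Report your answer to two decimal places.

0.7 x = 11.68 − 2.19 − 6.63 − 0.3 × (6.63 − 2.61) = 1.654
x = 1.654 / 0.7 = 2.36

2.36%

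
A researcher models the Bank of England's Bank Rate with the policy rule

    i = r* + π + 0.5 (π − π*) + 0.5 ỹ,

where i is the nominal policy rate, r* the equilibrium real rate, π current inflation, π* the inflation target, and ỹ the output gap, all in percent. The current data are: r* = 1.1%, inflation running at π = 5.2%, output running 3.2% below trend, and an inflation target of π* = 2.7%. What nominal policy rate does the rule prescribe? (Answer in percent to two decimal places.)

Output 3.2% below potential → ỹ = -3.2.
i = 1.1 + 5.2 + 0.5 × (5.2 − 2.7) + 0.5 × (-3.2)
   = 1.1 + 5.2 + 1.25 − 1.6 = 5.95

5.95%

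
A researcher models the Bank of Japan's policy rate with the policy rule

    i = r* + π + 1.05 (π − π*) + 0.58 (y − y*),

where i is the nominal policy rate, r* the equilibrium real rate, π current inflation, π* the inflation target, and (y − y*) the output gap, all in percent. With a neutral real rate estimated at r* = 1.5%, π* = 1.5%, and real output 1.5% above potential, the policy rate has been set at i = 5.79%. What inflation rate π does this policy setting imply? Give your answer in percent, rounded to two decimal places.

2.44%

Output 1.5% above potential → (y − y*) = 1.5.
Collecting π: i = r* + (1 + 1.05) π − 1.05 π* + 0.58 (y − y*)
2.05 π = 5.79 − 1.5 + 1.05 × 1.5 − 0.58 × 1.5 = 4.995
π = 4.995 / 2.05 = 2.44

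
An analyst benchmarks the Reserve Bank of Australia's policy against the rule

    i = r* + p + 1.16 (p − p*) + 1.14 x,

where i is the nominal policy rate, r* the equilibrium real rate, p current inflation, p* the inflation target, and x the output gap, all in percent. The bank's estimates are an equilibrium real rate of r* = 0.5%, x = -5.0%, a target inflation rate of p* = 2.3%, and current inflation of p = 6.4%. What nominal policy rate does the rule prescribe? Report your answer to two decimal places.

i = 0.5 + 6.4 + 1.16 × (6.4 − 2.3) + 1.14 × (-5.0)
   = 0.5 + 6.4 + 4.756 − 5.7 = 5.96

5.96%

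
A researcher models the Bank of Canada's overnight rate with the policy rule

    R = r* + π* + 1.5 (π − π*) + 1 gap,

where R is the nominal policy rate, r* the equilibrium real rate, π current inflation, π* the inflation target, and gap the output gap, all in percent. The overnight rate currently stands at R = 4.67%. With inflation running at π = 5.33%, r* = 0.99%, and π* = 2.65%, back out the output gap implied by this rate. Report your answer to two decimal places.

1 gap = 4.67 − 0.99 − 2.65 − 1.5 × (5.33 − 2.65) = -2.99
gap = -2.99 / 1 = -2.99

-2.99%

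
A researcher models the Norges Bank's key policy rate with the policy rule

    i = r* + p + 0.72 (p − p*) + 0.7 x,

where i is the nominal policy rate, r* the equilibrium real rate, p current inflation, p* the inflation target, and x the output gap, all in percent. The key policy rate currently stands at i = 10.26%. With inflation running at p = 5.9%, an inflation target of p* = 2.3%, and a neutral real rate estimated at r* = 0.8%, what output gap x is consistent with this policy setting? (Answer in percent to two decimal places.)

1.38%

0.7 x = 10.26 − 0.8 − 5.9 − 0.72 × (5.9 − 2.3) = 0.968
x = 0.968 / 0.7 = 1.38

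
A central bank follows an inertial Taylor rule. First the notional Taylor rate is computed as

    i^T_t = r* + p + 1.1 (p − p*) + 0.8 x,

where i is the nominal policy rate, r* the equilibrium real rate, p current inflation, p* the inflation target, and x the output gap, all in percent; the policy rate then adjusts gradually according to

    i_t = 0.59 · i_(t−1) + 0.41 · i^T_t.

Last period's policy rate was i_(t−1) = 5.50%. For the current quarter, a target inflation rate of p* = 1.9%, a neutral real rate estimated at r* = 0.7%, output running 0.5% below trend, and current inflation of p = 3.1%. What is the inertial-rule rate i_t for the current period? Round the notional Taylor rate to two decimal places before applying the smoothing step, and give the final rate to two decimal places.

Output 0.5% below potential → x = -0.5.
i^T_t = 0.7 + 3.1 + 1.1 × (3.1 − 1.9) + 0.8 × (-0.5)
   = 0.7 + 3.1 + 1.32 − 0.4 = 4.72
i_t = 0.59 × 5.50 + 0.41 × 4.72 = 3.245 + 1.9352 = 5.18

5.18%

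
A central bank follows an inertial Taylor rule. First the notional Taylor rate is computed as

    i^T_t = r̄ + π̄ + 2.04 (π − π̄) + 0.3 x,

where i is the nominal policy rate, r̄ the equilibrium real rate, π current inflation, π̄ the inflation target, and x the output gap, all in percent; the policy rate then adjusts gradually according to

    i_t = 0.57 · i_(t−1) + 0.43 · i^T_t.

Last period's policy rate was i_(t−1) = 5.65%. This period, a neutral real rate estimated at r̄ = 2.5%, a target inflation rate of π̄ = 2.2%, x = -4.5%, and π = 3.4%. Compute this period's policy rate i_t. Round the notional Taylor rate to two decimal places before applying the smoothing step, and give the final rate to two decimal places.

i^T_t = 2.5 + 2.2 + 2.04 × (3.4 − 2.2) + 0.3 × (-4.5)
   = 2.5 + 2.2 + 2.448 − 1.35 = 5.80
i_t = 0.57 × 5.65 + 0.43 × 5.80 = 3.2205 + 2.494 = 5.71

5.71%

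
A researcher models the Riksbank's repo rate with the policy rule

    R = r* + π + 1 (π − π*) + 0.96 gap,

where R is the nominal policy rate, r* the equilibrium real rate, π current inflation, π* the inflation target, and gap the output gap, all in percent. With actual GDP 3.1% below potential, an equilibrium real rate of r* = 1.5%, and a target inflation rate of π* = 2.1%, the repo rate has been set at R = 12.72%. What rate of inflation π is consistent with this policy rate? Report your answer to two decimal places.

Output 3.1% below potential → gap = -3.1.
Collecting π: R = r* + (1 + 1) π − 1 π* + 0.96 gap
2 π = 12.72 − 1.5 + 1 × 2.1 − 0.96 × (-3.1) = 16.296
π = 16.296 / 2 = 8.15

8.15%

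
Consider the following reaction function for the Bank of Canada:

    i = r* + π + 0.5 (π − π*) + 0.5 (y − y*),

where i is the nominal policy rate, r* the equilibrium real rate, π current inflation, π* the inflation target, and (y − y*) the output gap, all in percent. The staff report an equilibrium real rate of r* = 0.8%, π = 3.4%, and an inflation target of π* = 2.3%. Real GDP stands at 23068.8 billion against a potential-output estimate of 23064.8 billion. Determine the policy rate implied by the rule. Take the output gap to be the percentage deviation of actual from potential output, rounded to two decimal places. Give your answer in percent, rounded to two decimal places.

4.76%

Output gap = 100 × (23068.8 − 23064.8) / 23064.8 = 0.02%.
i = 0.80 + 3.40 + 0.5 × (3.40 − 2.30) + 0.5 × 0.02
   = 0.80 + 3.4 + 0.55 + 0.01 = 4.76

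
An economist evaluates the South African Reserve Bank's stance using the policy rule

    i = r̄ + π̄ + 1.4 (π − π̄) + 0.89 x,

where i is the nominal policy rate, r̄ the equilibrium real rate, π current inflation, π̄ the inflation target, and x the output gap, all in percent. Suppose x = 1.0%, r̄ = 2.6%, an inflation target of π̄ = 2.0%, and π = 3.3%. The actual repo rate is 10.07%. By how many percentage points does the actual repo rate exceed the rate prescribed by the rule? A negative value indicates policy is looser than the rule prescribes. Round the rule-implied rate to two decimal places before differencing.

2.76 pp

i = 2.6 + 2.0 + 1.4 × (3.3 − 2.0) + 0.89 × 1.0
   = 2.6 + 2 + 1.82 + 0.89 = 7.31
Deviation = 10.07 − 7.31 = 2.76 pp.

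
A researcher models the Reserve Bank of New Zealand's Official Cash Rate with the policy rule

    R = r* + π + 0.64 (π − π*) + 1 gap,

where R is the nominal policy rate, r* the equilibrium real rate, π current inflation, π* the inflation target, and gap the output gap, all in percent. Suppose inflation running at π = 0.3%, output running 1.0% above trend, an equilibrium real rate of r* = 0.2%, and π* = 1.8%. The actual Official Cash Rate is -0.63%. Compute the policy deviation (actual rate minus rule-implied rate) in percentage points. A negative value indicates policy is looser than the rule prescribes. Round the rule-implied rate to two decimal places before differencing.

-1.17 pp

Output 1.0% above potential → gap = 1.0.
R = 0.2 + 0.3 + 0.64 × (0.3 − 1.8) + 1 × 1.0
   = 0.2 + 0.3 − 0.96 + 1 = 0.54
Deviation = -0.63 − 0.54 = -1.17 pp.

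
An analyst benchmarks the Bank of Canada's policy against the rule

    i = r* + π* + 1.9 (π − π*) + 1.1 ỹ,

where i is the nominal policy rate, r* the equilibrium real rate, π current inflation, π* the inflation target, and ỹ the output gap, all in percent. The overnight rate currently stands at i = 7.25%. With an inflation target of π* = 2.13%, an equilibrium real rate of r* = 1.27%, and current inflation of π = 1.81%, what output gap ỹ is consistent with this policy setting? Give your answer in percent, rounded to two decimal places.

4.05%

1.1 ỹ = 7.25 − 1.27 − 2.13 − 1.9 × (1.81 − 2.13) = 4.458
ỹ = 4.458 / 1.1 = 4.05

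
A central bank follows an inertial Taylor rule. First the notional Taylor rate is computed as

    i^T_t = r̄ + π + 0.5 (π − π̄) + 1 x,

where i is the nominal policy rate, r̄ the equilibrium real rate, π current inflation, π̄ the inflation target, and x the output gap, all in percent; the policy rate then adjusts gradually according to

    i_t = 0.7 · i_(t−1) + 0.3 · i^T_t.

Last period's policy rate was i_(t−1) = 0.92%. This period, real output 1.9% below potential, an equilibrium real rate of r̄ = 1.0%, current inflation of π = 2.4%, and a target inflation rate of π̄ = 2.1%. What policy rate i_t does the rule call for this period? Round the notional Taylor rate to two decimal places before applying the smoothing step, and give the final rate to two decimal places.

Output 1.9% below potential → x = -1.9.
i^T_t = 1.0 + 2.4 + 0.5 × (2.4 − 2.1) + 1 × (-1.9)
   = 1.0 + 2.4 + 0.15 − 1.9 = 1.65
i_t = 0.7 × 0.92 + 0.3 × 1.65 = 0.644 + 0.495 = 1.14

1.14%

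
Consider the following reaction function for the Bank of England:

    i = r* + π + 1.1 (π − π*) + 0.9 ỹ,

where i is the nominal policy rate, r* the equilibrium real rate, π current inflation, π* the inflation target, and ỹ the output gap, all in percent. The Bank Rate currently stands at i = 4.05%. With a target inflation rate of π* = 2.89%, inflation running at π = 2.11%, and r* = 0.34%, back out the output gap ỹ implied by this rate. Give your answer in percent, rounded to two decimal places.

2.73%

0.9 ỹ = 4.05 − 0.34 − 2.11 − 1.1 × (2.11 − 2.89) = 2.458
ỹ = 2.458 / 0.9 = 2.73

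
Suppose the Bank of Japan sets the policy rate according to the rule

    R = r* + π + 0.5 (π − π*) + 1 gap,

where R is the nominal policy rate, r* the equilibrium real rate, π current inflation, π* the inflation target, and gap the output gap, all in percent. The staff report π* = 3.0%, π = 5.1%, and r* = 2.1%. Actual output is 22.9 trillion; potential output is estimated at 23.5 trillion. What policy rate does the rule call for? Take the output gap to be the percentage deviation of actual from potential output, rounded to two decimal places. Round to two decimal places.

5.70%

Output gap = 100 × (22.9 − 23.5) / 23.5 = -2.55%.
R = 2.10 + 5.10 + 0.5 × (5.10 − 3.00) + 1 × (-2.55)
   = 2.10 + 5.1 + 1.05 − 2.55 = 5.70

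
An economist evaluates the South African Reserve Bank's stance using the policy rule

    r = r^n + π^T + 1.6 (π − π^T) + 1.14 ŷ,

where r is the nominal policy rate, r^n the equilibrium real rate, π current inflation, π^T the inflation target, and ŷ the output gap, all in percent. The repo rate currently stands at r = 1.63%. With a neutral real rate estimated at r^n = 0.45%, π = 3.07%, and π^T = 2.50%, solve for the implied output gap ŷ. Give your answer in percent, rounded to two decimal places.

-1.96%

1.14 ŷ = 1.63 − 0.45 − 2.50 − 1.6 × (3.07 − 2.50) = -2.232
ŷ = -2.232 / 1.14 = -1.96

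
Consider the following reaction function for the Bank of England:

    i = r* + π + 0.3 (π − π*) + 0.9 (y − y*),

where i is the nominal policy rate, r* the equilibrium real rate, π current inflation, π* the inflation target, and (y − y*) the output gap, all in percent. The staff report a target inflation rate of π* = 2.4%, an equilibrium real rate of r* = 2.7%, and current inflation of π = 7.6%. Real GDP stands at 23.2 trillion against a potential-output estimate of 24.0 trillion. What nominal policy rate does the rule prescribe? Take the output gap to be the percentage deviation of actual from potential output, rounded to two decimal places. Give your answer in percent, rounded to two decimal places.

8.86%

Output gap = 100 × (23.2 − 24.0) / 24.0 = -3.33%.
i = 2.70 + 7.60 + 0.3 × (7.60 − 2.40) + 0.9 × (-3.33)
   = 2.70 + 7.6 + 1.56 − 2.997 = 8.86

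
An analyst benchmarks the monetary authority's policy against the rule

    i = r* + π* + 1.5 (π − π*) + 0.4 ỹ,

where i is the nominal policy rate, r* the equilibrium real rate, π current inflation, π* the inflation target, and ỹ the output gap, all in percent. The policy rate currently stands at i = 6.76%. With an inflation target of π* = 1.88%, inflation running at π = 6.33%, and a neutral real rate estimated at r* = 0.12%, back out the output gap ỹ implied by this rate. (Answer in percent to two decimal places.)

-4.79%

0.4 ỹ = 6.76 − 0.12 − 1.88 − 1.5 × (6.33 − 1.88) = -1.915
ỹ = -1.915 / 0.4 = -4.79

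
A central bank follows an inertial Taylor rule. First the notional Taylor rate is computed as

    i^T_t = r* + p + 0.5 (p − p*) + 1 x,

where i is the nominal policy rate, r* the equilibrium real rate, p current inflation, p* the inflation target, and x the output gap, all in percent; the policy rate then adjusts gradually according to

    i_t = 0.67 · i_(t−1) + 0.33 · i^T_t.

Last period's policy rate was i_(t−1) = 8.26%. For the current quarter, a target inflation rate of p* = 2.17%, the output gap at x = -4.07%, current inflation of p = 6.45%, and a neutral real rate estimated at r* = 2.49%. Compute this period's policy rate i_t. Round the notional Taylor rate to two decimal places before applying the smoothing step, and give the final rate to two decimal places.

i^T_t = 2.49 + 6.45 + 0.5 × (6.45 − 2.17) + 1 × (-4.07)
   = 2.49 + 6.45 + 2.14 − 4.07 = 7.01
i_t = 0.67 × 8.26 + 0.33 × 7.01 = 5.5342 + 2.3133 = 7.85

7.85%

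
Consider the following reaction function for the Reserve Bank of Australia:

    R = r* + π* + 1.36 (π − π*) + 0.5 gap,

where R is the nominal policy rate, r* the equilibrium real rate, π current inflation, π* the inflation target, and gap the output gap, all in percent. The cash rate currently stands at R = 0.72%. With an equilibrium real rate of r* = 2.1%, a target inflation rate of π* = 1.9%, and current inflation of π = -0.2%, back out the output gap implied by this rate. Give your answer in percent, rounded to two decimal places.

0.5 gap = 0.72 − 2.1 − 1.9 − 1.36 × ((-0.2) − 1.9) = -0.424
gap = -0.424 / 0.5 = -0.85

-0.85%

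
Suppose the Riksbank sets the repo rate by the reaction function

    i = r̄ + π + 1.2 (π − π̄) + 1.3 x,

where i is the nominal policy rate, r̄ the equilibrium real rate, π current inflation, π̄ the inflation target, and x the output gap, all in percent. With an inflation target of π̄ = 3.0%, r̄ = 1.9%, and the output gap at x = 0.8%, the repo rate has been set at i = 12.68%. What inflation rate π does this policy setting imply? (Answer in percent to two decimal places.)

Collecting π: i = r̄ + (1 + 1.2) π − 1.2 π̄ + 1.3 x
2.2 π = 12.68 − 1.9 + 1.2 × 3.0 − 1.3 × 0.8 = 13.34
π = 13.34 / 2.2 = 6.06

6.06%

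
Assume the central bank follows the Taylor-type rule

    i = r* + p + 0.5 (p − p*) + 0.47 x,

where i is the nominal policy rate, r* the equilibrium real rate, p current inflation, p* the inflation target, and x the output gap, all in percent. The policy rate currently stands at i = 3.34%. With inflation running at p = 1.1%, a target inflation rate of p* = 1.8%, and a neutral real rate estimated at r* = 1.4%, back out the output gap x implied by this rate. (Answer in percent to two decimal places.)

0.47 x = 3.34 − 1.4 − 1.1 − 0.5 × (1.1 − 1.8) = 1.19
x = 1.19 / 0.47 = 2.53

2.53%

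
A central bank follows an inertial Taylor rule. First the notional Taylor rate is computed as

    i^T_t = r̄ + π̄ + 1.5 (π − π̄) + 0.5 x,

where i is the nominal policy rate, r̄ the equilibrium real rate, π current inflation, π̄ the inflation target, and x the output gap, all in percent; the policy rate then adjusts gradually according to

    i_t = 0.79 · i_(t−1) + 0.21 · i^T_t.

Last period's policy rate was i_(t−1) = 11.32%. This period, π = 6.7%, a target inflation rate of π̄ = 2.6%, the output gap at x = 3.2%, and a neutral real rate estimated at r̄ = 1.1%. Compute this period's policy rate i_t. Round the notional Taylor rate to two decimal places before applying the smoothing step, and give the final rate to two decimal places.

11.35%

i^T_t = 1.1 + 2.6 + 1.5 × (6.7 − 2.6) + 0.5 × 3.2
   = 1.1 + 2.6 + 6.15 + 1.6 = 11.45
i_t = 0.79 × 11.32 + 0.21 × 11.45 = 8.9428 + 2.4045 = 11.35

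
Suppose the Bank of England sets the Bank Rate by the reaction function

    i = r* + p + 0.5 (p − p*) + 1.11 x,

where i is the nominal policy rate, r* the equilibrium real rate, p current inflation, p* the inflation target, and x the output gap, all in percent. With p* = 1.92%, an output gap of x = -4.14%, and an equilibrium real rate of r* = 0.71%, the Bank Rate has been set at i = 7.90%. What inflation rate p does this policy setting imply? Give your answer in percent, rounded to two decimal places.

8.50%

Collecting p: i = r* + (1 + 0.5) p − 0.5 p* + 1.11 x
1.5 p = 7.90 − 0.71 + 0.5 × 1.92 − 1.11 × (-4.14) = 12.7454
p = 12.7454 / 1.5 = 8.50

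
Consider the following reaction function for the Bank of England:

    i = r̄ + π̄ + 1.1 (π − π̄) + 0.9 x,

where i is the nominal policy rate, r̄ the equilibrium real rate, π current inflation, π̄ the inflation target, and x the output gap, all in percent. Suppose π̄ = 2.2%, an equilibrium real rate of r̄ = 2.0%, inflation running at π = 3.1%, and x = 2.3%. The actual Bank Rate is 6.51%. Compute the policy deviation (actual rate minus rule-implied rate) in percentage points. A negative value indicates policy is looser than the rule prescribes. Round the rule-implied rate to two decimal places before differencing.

-0.75 pp

i = 2.0 + 2.2 + 1.1 × (3.1 − 2.2) + 0.9 × 2.3
   = 2.0 + 2.2 + 0.99 + 2.07 = 7.26
Deviation = 6.51 − 7.26 = -0.75 pp.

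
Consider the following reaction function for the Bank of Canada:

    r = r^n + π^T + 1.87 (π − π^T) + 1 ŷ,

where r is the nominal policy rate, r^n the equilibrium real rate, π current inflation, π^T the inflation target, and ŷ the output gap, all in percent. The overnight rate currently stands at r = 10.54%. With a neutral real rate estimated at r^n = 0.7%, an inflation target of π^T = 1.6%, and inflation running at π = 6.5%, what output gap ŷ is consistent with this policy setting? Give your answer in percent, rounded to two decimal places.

-0.92%

1 ŷ = 10.54 − 0.7 − 1.6 − 1.87 × (6.5 − 1.6) = -0.923
ŷ = -0.923 / 1 = -0.92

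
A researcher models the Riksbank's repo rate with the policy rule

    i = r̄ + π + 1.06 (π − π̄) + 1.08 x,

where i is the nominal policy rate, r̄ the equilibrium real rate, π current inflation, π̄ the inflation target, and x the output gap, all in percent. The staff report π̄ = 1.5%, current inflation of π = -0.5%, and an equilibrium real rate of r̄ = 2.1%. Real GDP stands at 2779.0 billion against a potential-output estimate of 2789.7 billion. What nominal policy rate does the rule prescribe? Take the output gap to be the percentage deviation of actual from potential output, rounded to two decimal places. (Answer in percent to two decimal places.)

-0.93%

Output gap = 100 × (2779.0 − 2789.7) / 2789.7 = -0.38%.
i = 2.10 + (-0.50) + 1.06 × (-0.50 − 1.50) + 1.08 × (-0.38)
   = 2.10 − 0.5 − 2.12 − 0.4104 = -0.93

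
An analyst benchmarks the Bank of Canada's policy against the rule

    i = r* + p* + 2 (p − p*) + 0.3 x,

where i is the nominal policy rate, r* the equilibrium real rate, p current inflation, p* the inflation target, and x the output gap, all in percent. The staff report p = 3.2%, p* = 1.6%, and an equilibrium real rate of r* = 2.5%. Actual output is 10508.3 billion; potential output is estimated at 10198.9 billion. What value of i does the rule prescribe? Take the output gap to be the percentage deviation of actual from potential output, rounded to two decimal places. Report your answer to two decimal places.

Output gap = 100 × (10508.3 − 10198.9) / 10198.9 = 3.03%.
i = 2.50 + 1.60 + 2 × (3.20 − 1.60) + 0.3 × 3.03
   = 2.50 + 1.6 + 3.2 + 0.909 = 8.21

8.21%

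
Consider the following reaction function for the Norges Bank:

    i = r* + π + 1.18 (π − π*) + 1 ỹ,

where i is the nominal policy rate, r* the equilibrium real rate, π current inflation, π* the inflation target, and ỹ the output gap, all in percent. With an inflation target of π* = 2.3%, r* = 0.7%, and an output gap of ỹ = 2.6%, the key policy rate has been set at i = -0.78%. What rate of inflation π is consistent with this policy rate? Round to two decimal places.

-0.63%

Collecting π: i = r* + (1 + 1.18) π − 1.18 π* + 1 ỹ
2.18 π = -0.78 − 0.7 + 1.18 × 2.3 − 1 × 2.6 = -1.366
π = -1.366 / 2.18 = -0.63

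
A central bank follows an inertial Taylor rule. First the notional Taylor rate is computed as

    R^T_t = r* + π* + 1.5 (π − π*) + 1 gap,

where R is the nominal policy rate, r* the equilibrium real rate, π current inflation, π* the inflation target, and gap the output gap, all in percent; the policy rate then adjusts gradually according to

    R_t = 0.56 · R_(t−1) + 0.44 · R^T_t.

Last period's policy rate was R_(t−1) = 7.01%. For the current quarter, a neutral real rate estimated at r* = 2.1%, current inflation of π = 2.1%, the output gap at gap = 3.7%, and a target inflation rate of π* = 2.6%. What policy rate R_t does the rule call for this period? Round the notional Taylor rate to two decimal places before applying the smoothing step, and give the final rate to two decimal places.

R^T_t = 2.1 + 2.6 + 1.5 × (2.1 − 2.6) + 1 × 3.7
   = 2.1 + 2.6 − 0.75 + 3.7 = 7.65
R_t = 0.56 × 7.01 + 0.44 × 7.65 = 3.9256 + 3.366 = 7.29

7.29%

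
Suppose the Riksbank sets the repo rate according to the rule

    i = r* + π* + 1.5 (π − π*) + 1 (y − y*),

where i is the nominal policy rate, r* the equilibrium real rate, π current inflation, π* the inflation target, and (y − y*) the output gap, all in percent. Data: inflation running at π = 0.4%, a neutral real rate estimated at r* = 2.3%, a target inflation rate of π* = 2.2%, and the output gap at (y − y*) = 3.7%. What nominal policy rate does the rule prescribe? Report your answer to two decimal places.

5.50%

i = 2.3 + 2.2 + 1.5 × (0.4 − 2.2) + 1 × 3.7
   = 2.3 + 2.2 − 2.7 + 3.7 = 5.50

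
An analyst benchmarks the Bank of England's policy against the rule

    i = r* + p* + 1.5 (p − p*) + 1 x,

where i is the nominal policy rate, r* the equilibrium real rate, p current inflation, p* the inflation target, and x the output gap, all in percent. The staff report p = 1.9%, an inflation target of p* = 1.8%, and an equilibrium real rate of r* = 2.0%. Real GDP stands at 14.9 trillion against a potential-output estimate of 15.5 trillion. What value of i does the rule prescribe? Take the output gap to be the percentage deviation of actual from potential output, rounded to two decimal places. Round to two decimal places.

Output gap = 100 × (14.9 − 15.5) / 15.5 = -3.87%.
i = 2.00 + 1.80 + 1.5 × (1.90 − 1.80) + 1 × (-3.87)
   = 2.00 + 1.8 + 0.15 − 3.87 = 0.08

0.08%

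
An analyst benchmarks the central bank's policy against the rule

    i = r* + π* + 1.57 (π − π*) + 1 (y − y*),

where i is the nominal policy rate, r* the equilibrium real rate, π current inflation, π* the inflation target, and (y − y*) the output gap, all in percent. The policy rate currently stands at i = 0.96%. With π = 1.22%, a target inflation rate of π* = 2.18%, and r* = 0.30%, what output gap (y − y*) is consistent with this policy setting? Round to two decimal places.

-0.01%

1 (y − y*) = 0.96 − 0.30 − 2.18 − 1.57 × (1.22 − 2.18) = -0.0128
(y − y*) = -0.0128 / 1 = -0.01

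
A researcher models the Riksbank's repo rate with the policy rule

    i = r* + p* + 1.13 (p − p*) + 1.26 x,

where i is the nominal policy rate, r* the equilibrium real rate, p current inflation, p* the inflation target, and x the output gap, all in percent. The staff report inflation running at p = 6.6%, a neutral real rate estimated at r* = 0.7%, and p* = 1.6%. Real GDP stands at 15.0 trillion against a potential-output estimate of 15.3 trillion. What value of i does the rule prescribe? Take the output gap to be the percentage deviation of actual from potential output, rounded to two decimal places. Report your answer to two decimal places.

Output gap = 100 × (15.0 − 15.3) / 15.3 = -1.96%.
i = 0.70 + 1.60 + 1.13 × (6.60 − 1.60) + 1.26 × (-1.96)
   = 0.70 + 1.6 + 5.65 − 2.4696 = 5.48

5.48%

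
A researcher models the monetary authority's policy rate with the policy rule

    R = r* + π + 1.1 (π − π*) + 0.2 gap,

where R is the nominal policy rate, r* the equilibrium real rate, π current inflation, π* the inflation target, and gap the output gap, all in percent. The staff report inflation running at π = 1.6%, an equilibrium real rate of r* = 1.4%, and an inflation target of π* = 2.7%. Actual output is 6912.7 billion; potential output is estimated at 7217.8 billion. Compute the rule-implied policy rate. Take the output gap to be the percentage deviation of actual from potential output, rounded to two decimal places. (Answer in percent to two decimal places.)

0.94%

Output gap = 100 × (6912.7 − 7217.8) / 7217.8 = -4.23%.
R = 1.40 + 1.60 + 1.1 × (1.60 − 2.70) + 0.2 × (-4.23)
   = 1.40 + 1.6 − 1.21 − 0.846 = 0.94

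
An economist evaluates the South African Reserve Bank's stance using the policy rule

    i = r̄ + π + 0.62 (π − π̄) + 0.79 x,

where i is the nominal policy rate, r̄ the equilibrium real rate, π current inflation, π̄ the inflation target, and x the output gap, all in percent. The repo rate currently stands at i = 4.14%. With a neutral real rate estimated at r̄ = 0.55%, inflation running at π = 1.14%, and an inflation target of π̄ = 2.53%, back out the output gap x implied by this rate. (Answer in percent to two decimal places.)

0.79 x = 4.14 − 0.55 − 1.14 − 0.62 × (1.14 − 2.53) = 3.3118
x = 3.3118 / 0.79 = 4.19

4.19%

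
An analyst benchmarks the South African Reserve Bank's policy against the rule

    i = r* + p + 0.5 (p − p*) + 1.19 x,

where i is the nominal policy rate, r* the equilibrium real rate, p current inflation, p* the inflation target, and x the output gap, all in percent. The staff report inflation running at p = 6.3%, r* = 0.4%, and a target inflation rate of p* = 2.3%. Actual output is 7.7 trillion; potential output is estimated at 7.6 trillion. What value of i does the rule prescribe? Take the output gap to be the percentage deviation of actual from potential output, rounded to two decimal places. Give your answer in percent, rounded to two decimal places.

Output gap = 100 × (7.7 − 7.6) / 7.6 = 1.32%.
i = 0.40 + 6.30 + 0.5 × (6.30 − 2.30) + 1.19 × 1.32
   = 0.40 + 6.3 + 2 + 1.5708 = 10.27

10.27%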